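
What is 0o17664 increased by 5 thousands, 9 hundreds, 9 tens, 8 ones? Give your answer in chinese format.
Convert 0o17664 (octal) → 1×4096 + 7×512 + 6×64 + 6×8 + 4 = 8116 (decimal)
Convert 5 thousands, 9 hundreds, 9 tens, 8 ones (place-value notation) → 5×1000 + 9×100 + 9×10 + 8 = 5998 (decimal)
Compute 8116 + 5998 = 14114
Convert 14114 (decimal) → 14114 = 1×10000 + 4×1000 + 1×100 + 1×10 + 4 → 一万四千一百一十四 (Chinese numeral)
一万四千一百一十四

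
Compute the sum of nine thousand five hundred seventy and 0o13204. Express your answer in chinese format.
Convert nine thousand five hundred seventy (English words) → 9×1000 + 5×100 + 70 = 9570 (decimal)
Convert 0o13204 (octal) → 1×4096 + 3×512 + 2×64 + 4 = 5764 (decimal)
Compute 9570 + 5764 = 15334
Convert 15334 (decimal) → 15334 = 1×10000 + 5×1000 + 3×100 + 3×10 + 4 → 一万五千三百三十四 (Chinese numeral)
一万五千三百三十四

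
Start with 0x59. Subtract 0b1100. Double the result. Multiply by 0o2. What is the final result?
Convert 0x59 (hexadecimal) → 5×16 + 9 = 89 (decimal)
Start: 89
Convert 0b1100 (binary) → 8 + 4 = 12 (decimal)
89 - 12 = 77
77 × 2 = 154
Convert 0o2 (octal) → 2 (decimal)
154 × 2 = 308
308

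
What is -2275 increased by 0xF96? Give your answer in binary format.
Convert 0xF96 (hexadecimal) → 15×256 + 9×16 + 6 = 3990 (decimal)
Compute -2275 + 3990 = 1715
Convert 1715 (decimal) → 1715 = 1024 + 512 + 128 + 32 + 16 + 2 + 1 → 0b11010110011 (binary)
0b11010110011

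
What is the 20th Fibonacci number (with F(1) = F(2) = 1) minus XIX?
The 20th Fibonacci number (with F(1) = F(2) = 1) = 6765
Convert XIX (Roman numeral) → 10 + 9 = 19 (decimal)
Compute 6765 - 19 = 6746
6746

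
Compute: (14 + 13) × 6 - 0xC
Convert 0xC (hexadecimal) → 12 (decimal)
Expression in decimal: (14 + 13) × 6 - 12
Parentheses first: 14 + 13 = 27
Multiply: 27 × 6 = 162
Subtract: 162 - 12 = 150
150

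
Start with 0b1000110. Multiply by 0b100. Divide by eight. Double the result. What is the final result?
Convert 0b1000110 (binary) → 64 + 4 + 2 = 70 (decimal)
Start: 70
Convert 0b100 (binary) → 4 (decimal)
70 × 4 = 280
Convert eight (English words) → 8 (decimal)
280 ÷ 8 = 35
35 × 2 = 70
70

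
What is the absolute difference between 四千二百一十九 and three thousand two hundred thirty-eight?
Convert 四千二百一十九 (Chinese numeral) → 4×1000 + 2×100 + 1×10 + 9 = 4219 (decimal)
Convert three thousand two hundred thirty-eight (English words) → 3×1000 + 2×100 + 38 = 3238 (decimal)
Compute |4219 - 3238| = 981
981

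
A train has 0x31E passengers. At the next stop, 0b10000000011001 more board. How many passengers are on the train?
Convert 0x31E (hexadecimal) → 3×256 + 1×16 + 14 = 798 (decimal)
Convert 0b10000000011001 (binary) → 8192 + 16 + 8 + 1 = 8217 (decimal)
Compute 798 + 8217 = 9015
9015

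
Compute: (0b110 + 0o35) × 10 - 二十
Convert 0b110 (binary) → 4 + 2 = 6 (decimal)
Convert 0o35 (octal) → 3×8 + 5 = 29 (decimal)
Convert 二十 (Chinese numeral) → 2×10 = 20 (decimal)
Expression in decimal: (6 + 29) × 10 - 20
Parentheses first: 6 + 29 = 35
Multiply: 35 × 10 = 350
Subtract: 350 - 20 = 330
330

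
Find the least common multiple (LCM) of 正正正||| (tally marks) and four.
Convert 正正正||| (tally marks) → 5 + 5 + 5 + 3 = 18 (decimal)
Convert four (English words) → 4 (decimal)
Compute lcm(18, 4) = 36
36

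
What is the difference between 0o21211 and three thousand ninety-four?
Convert 0o21211 (octal) → 2×4096 + 1×512 + 2×64 + 1×8 + 1 = 8841 (decimal)
Convert three thousand ninety-four (English words) → 3×1000 + 94 = 3094 (decimal)
Difference: |8841 - 3094| = 5747
5747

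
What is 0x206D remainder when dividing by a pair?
Convert 0x206D (hexadecimal) → 2×4096 + 6×16 + 13 = 8301 (decimal)
Convert a pair (colloquial) → 2 (decimal)
Compute 8301 mod 2 = 1
1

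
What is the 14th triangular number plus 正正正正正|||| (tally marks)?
The 14th triangular number = 14×15/2 = 105
Convert 正正正正正|||| (tally marks) → 5 + 5 + 5 + 5 + 5 + 4 = 29 (decimal)
Compute 105 + 29 = 134
134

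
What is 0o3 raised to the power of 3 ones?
Convert 0o3 (octal) → 3 (decimal)
Convert 3 ones (place-value notation) → 3 (decimal)
Compute 3 ^ 3 = 27
27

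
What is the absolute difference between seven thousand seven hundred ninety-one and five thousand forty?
Convert seven thousand seven hundred ninety-one (English words) → 7×1000 + 7×100 + 91 = 7791 (decimal)
Convert five thousand forty (English words) → 5×1000 + 40 = 5040 (decimal)
Compute |7791 - 5040| = 2751
2751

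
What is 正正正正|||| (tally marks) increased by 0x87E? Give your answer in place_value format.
Convert 正正正正|||| (tally marks) → 5 + 5 + 5 + 5 + 4 = 24 (decimal)
Convert 0x87E (hexadecimal) → 8×256 + 7×16 + 14 = 2174 (decimal)
Compute 24 + 2174 = 2198
Convert 2198 (decimal) → 2198 = 2×1000 + 1×100 + 9×10 + 8 → 2 thousands, 1 hundred, 9 tens, 8 ones (place-value notation)
2 thousands, 1 hundred, 9 tens, 8 ones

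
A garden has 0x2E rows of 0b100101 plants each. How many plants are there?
Convert 0b100101 (binary) → 32 + 4 + 1 = 37 (decimal)
Convert 0x2E (hexadecimal) → 2×16 + 14 = 46 (decimal)
Compute 37 × 46 = 1702
1702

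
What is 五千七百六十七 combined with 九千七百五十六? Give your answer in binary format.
Convert 五千七百六十七 (Chinese numeral) → 5×1000 + 7×100 + 6×10 + 7 = 5767 (decimal)
Convert 九千七百五十六 (Chinese numeral) → 9×1000 + 7×100 + 5×10 + 6 = 9756 (decimal)
Compute 5767 + 9756 = 15523
Convert 15523 (decimal) → 15523 = 8192 + 4096 + 2048 + 1024 + 128 + 32 + 2 + 1 → 0b11110010100011 (binary)
0b11110010100011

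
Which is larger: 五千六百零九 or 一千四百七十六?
Convert 五千六百零九 (Chinese numeral) → 5×1000 + 6×100 + 9 = 5609 (decimal)
Convert 一千四百七十六 (Chinese numeral) → 1×1000 + 4×100 + 7×10 + 6 = 1476 (decimal)
Compare 5609 vs 1476: larger = 5609
5609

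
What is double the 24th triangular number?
The 24th triangular number = 24×25/2 = 300
Compute 300 × 2 = 600
600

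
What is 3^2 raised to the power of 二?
Convert 3^2 (power) → 9 (decimal)
Convert 二 (Chinese numeral) → 2 (decimal)
Compute 9 ^ 2 = 81
81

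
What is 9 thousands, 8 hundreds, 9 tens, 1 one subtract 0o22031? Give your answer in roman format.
Convert 9 thousands, 8 hundreds, 9 tens, 1 one (place-value notation) → 9×1000 + 8×100 + 9×10 + 1 = 9891 (decimal)
Convert 0o22031 (octal) → 2×4096 + 2×512 + 3×8 + 1 = 9241 (decimal)
Compute 9891 - 9241 = 650
Convert 650 (decimal) → 650 = 500 + 100 + 50 → DCL (Roman numeral)
DCL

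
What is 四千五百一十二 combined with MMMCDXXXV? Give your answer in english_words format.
Convert 四千五百一十二 (Chinese numeral) → 4×1000 + 5×100 + 1×10 + 2 = 4512 (decimal)
Convert MMMCDXXXV (Roman numeral) → 1000 + 1000 + 1000 + 400 + 10 + 10 + 10 + 5 = 3435 (decimal)
Compute 4512 + 3435 = 7947
Convert 7947 (decimal) → 7947 = 7×1000 + 9×100 + 47 → seven thousand nine hundred forty-seven (English words)
seven thousand nine hundred forty-seven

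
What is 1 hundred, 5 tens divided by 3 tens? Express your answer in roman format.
Convert 1 hundred, 5 tens (place-value notation) → 1×100 + 5×10 = 150 (decimal)
Convert 3 tens (place-value notation) → 3×10 = 30 (decimal)
Compute 150 ÷ 30 = 5
Convert 5 (decimal) → V (Roman numeral)
V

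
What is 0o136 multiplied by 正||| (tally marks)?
Convert 0o136 (octal) → 1×64 + 3×8 + 6 = 94 (decimal)
Convert 正||| (tally marks) → 5 + 3 = 8 (decimal)
Compute 94 × 8 = 752
752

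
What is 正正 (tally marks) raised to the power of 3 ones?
Convert 正正 (tally marks) → 5 + 5 = 10 (decimal)
Convert 3 ones (place-value notation) → 3 (decimal)
Compute 10 ^ 3 = 1000
1000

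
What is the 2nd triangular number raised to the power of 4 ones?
Convert the 2nd triangular number (triangular index) → 2×3/2 = 3 (decimal)
Convert 4 ones (place-value notation) → 4 (decimal)
Compute 3 ^ 4 = 81
81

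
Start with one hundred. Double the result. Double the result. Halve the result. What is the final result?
Convert one hundred (English words) → 1×100 = 100 (decimal)
Start: 100
100 × 2 = 200
200 × 2 = 400
400 ÷ 2 = 200
200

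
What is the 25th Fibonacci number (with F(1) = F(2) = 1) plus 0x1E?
The 25th Fibonacci number (with F(1) = F(2) = 1) = 75025
Convert 0x1E (hexadecimal) → 1×16 + 14 = 30 (decimal)
Compute 75025 + 30 = 75055
75055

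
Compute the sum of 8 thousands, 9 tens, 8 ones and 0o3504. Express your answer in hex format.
Convert 8 thousands, 9 tens, 8 ones (place-value notation) → 8×1000 + 9×10 + 8 = 8098 (decimal)
Convert 0o3504 (octal) → 3×512 + 5×64 + 4 = 1860 (decimal)
Compute 8098 + 1860 = 9958
Convert 9958 (decimal) → 9958 = 2×4096 + 6×256 + 14×16 + 6 → 0x26E6 (hexadecimal)
0x26E6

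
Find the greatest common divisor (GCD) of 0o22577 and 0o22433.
Convert 0o22577 (octal) → 2×4096 + 2×512 + 5×64 + 7×8 + 7 = 9599 (decimal)
Convert 0o22433 (octal) → 2×4096 + 2×512 + 4×64 + 3×8 + 3 = 9499 (decimal)
Compute gcd(9599, 9499) = 1
1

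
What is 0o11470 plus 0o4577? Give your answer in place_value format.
Convert 0o11470 (octal) → 1×4096 + 1×512 + 4×64 + 7×8 = 4920 (decimal)
Convert 0o4577 (octal) → 4×512 + 5×64 + 7×8 + 7 = 2431 (decimal)
Compute 4920 + 2431 = 7351
Convert 7351 (decimal) → 7351 = 7×1000 + 3×100 + 5×10 + 1 → 7 thousands, 3 hundreds, 5 tens, 1 one (place-value notation)
7 thousands, 3 hundreds, 5 tens, 1 one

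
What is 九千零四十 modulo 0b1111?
Convert 九千零四十 (Chinese numeral) → 9×1000 + 4×10 = 9040 (decimal)
Convert 0b1111 (binary) → 8 + 4 + 2 + 1 = 15 (decimal)
Compute 9040 mod 15 = 10
10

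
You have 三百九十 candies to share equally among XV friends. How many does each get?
Convert 三百九十 (Chinese numeral) → 3×100 + 9×10 = 390 (decimal)
Convert XV (Roman numeral) → 10 + 5 = 15 (decimal)
Compute 390 ÷ 15 = 26
26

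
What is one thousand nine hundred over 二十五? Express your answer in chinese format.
Convert one thousand nine hundred (English words) → 1×1000 + 9×100 = 1900 (decimal)
Convert 二十五 (Chinese numeral) → 2×10 + 5 = 25 (decimal)
Compute 1900 ÷ 25 = 76
Convert 76 (decimal) → 76 = 7×10 + 6 → 七十六 (Chinese numeral)
七十六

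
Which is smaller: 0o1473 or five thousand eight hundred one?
Convert 0o1473 (octal) → 1×512 + 4×64 + 7×8 + 3 = 827 (decimal)
Convert five thousand eight hundred one (English words) → 5×1000 + 8×100 + 1 = 5801 (decimal)
Compare 827 vs 5801: smaller = 827
827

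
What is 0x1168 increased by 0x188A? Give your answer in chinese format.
Convert 0x1168 (hexadecimal) → 1×4096 + 1×256 + 6×16 + 8 = 4456 (decimal)
Convert 0x188A (hexadecimal) → 1×4096 + 8×256 + 8×16 + 10 = 6282 (decimal)
Compute 4456 + 6282 = 10738
Convert 10738 (decimal) → 10738 = 1×10000 + 7×100 + 3×10 + 8 → 一万零七百三十八 (Chinese numeral)
一万零七百三十八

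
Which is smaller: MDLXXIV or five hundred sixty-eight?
Convert MDLXXIV (Roman numeral) → 1000 + 500 + 50 + 10 + 10 + 4 = 1574 (decimal)
Convert five hundred sixty-eight (English words) → 5×100 + 68 = 568 (decimal)
Compare 1574 vs 568: smaller = 568
568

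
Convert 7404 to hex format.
Convert 7404 (decimal) → 7404 = 1×4096 + 12×256 + 14×16 + 12 → 0x1CEC (hexadecimal)
0x1CEC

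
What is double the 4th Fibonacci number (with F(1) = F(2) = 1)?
The 4th Fibonacci number (with F(1) = F(2) = 1): 1, 1, 2, 3 → 3
Compute 3 × 2 = 6
6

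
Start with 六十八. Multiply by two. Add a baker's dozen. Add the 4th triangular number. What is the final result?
Convert 六十八 (Chinese numeral) → 6×10 + 8 = 68 (decimal)
Start: 68
Convert two (English words) → 2 (decimal)
68 × 2 = 136
Convert a baker's dozen (colloquial) → 13 (decimal)
136 + 13 = 149
Convert the 4th triangular number (triangular index) → 4×5/2 = 10 (decimal)
149 + 10 = 159
159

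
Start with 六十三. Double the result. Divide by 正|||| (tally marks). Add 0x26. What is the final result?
Convert 六十三 (Chinese numeral) → 6×10 + 3 = 63 (decimal)
Start: 63
63 × 2 = 126
Convert 正|||| (tally marks) → 5 + 4 = 9 (decimal)
126 ÷ 9 = 14
Convert 0x26 (hexadecimal) → 2×16 + 6 = 38 (decimal)
14 + 38 = 52
52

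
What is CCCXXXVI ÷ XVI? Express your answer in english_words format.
Convert CCCXXXVI (Roman numeral) → 100 + 100 + 100 + 10 + 10 + 10 + 5 + 1 = 336 (decimal)
Convert XVI (Roman numeral) → 10 + 5 + 1 = 16 (decimal)
Compute 336 ÷ 16 = 21
Convert 21 (decimal) → twenty-one (English words)
twenty-one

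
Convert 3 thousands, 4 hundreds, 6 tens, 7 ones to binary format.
Convert 3 thousands, 4 hundreds, 6 tens, 7 ones (place-value notation) → 3×1000 + 4×100 + 6×10 + 7 = 3467 (decimal)
Convert 3467 (decimal) → 3467 = 2048 + 1024 + 256 + 128 + 8 + 2 + 1 → 0b110110001011 (binary)
0b110110001011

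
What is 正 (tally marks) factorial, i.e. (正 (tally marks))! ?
Convert 正 (tally marks) → 5 (decimal)
Compute 5! = 120
120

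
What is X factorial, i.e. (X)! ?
Convert X (Roman numeral) → 10 (decimal)
Compute 10! = 3628800
3628800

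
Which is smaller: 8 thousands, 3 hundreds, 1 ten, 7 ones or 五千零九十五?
Convert 8 thousands, 3 hundreds, 1 ten, 7 ones (place-value notation) → 8×1000 + 3×100 + 1×10 + 7 = 8317 (decimal)
Convert 五千零九十五 (Chinese numeral) → 5×1000 + 9×10 + 5 = 5095 (decimal)
Compare 8317 vs 5095: smaller = 5095
5095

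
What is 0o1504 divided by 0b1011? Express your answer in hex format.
Convert 0o1504 (octal) → 1×512 + 5×64 + 4 = 836 (decimal)
Convert 0b1011 (binary) → 8 + 2 + 1 = 11 (decimal)
Compute 836 ÷ 11 = 76
Convert 76 (decimal) → 76 = 4×16 + 12 → 0x4C (hexadecimal)
0x4C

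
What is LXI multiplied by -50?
Convert LXI (Roman numeral) → 50 + 10 + 1 = 61 (decimal)
Compute 61 × -50 = -3050
-3050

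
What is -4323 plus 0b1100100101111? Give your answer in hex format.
Convert 0b1100100101111 (binary) → 4096 + 2048 + 256 + 32 + 8 + 4 + 2 + 1 = 6447 (decimal)
Compute -4323 + 6447 = 2124
Convert 2124 (decimal) → 2124 = 8×256 + 4×16 + 12 → 0x84C (hexadecimal)
0x84C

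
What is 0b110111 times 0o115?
Convert 0b110111 (binary) → 32 + 16 + 4 + 2 + 1 = 55 (decimal)
Convert 0o115 (octal) → 1×64 + 1×8 + 5 = 77 (decimal)
Compute 55 × 77 = 4235
4235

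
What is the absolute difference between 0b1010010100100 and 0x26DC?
Convert 0b1010010100100 (binary) → 4096 + 1024 + 128 + 32 + 4 = 5284 (decimal)
Convert 0x26DC (hexadecimal) → 2×4096 + 6×256 + 13×16 + 12 = 9948 (decimal)
Compute |5284 - 9948| = 4664
4664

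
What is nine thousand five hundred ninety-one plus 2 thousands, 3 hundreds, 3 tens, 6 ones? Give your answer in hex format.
Convert nine thousand five hundred ninety-one (English words) → 9×1000 + 5×100 + 91 = 9591 (decimal)
Convert 2 thousands, 3 hundreds, 3 tens, 6 ones (place-value notation) → 2×1000 + 3×100 + 3×10 + 6 = 2336 (decimal)
Compute 9591 + 2336 = 11927
Convert 11927 (decimal) → 11927 = 2×4096 + 14×256 + 9×16 + 7 → 0x2E97 (hexadecimal)
0x2E97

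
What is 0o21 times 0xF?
Convert 0o21 (octal) → 2×8 + 1 = 17 (decimal)
Convert 0xF (hexadecimal) → 15 (decimal)
Compute 17 × 15 = 255
255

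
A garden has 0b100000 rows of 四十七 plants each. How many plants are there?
Convert 四十七 (Chinese numeral) → 4×10 + 7 = 47 (decimal)
Convert 0b100000 (binary) → 32 (decimal)
Compute 47 × 32 = 1504
1504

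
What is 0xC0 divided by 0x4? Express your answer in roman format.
Convert 0xC0 (hexadecimal) → 12×16 = 192 (decimal)
Convert 0x4 (hexadecimal) → 4 (decimal)
Compute 192 ÷ 4 = 48
Convert 48 (decimal) → 48 = 40 + 5 + 1 + 1 + 1 → XLVIII (Roman numeral)
XLVIII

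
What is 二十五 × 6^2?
Convert 二十五 (Chinese numeral) → 2×10 + 5 = 25 (decimal)
Convert 6^2 (power) → 36 (decimal)
Compute 25 × 36 = 900
900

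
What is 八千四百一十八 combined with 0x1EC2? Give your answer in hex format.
Convert 八千四百一十八 (Chinese numeral) → 8×1000 + 4×100 + 1×10 + 8 = 8418 (decimal)
Convert 0x1EC2 (hexadecimal) → 1×4096 + 14×256 + 12×16 + 2 = 7874 (decimal)
Compute 8418 + 7874 = 16292
Convert 16292 (decimal) → 16292 = 3×4096 + 15×256 + 10×16 + 4 → 0x3FA4 (hexadecimal)
0x3FA4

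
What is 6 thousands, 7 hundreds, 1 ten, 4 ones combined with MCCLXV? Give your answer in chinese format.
Convert 6 thousands, 7 hundreds, 1 ten, 4 ones (place-value notation) → 6×1000 + 7×100 + 1×10 + 4 = 6714 (decimal)
Convert MCCLXV (Roman numeral) → 1000 + 100 + 100 + 50 + 10 + 5 = 1265 (decimal)
Compute 6714 + 1265 = 7979
Convert 7979 (decimal) → 7979 = 7×1000 + 9×100 + 7×10 + 9 → 七千九百七十九 (Chinese numeral)
七千九百七十九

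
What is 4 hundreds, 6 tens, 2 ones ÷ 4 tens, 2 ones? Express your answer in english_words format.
Convert 4 hundreds, 6 tens, 2 ones (place-value notation) → 4×100 + 6×10 + 2 = 462 (decimal)
Convert 4 tens, 2 ones (place-value notation) → 4×10 + 2 = 42 (decimal)
Compute 462 ÷ 42 = 11
Convert 11 (decimal) → eleven (English words)
eleven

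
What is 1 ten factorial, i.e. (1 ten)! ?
Convert 1 ten (place-value notation) → 1×10 = 10 (decimal)
Compute 10! = 3628800
3628800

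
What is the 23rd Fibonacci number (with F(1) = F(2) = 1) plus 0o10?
The 23rd Fibonacci number (with F(1) = F(2) = 1) = 28657
Convert 0o10 (octal) → 1×8 = 8 (decimal)
Compute 28657 + 8 = 28665
28665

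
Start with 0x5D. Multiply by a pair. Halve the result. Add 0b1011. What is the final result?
Convert 0x5D (hexadecimal) → 5×16 + 13 = 93 (decimal)
Start: 93
Convert a pair (colloquial) → 2 (decimal)
93 × 2 = 186
186 ÷ 2 = 93
Convert 0b1011 (binary) → 8 + 2 + 1 = 11 (decimal)
93 + 11 = 104
104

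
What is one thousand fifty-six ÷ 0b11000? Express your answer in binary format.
Convert one thousand fifty-six (English words) → 1×1000 + 56 = 1056 (decimal)
Convert 0b11000 (binary) → 16 + 8 = 24 (decimal)
Compute 1056 ÷ 24 = 44
Convert 44 (decimal) → 44 = 32 + 8 + 4 → 0b101100 (binary)
0b101100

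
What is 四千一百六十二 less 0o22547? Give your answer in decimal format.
Convert 四千一百六十二 (Chinese numeral) → 4×1000 + 1×100 + 6×10 + 2 = 4162 (decimal)
Convert 0o22547 (octal) → 2×4096 + 2×512 + 5×64 + 4×8 + 7 = 9575 (decimal)
Compute 4162 - 9575 = -5413
-5413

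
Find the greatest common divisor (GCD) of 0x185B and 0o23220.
Convert 0x185B (hexadecimal) → 1×4096 + 8×256 + 5×16 + 11 = 6235 (decimal)
Convert 0o23220 (octal) → 2×4096 + 3×512 + 2×64 + 2×8 = 9872 (decimal)
Compute gcd(6235, 9872) = 1
1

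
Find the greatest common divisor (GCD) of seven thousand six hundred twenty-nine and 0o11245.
Convert seven thousand six hundred twenty-nine (English words) → 7×1000 + 6×100 + 29 = 7629 (decimal)
Convert 0o11245 (octal) → 1×4096 + 1×512 + 2×64 + 4×8 + 5 = 4773 (decimal)
Compute gcd(7629, 4773) = 3
3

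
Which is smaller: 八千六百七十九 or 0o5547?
Convert 八千六百七十九 (Chinese numeral) → 8×1000 + 6×100 + 7×10 + 9 = 8679 (decimal)
Convert 0o5547 (octal) → 5×512 + 5×64 + 4×8 + 7 = 2919 (decimal)
Compare 8679 vs 2919: smaller = 2919
2919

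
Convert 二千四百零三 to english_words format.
Convert 二千四百零三 (Chinese numeral) → 2×1000 + 4×100 + 3 = 2403 (decimal)
Convert 2403 (decimal) → 2403 = 2×1000 + 4×100 + 3 → two thousand four hundred three (English words)
two thousand four hundred three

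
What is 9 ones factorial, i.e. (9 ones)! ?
Convert 9 ones (place-value notation) → 9 (decimal)
Compute 9! = 362880
362880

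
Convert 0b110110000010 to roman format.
Convert 0b110110000010 (binary) → 2048 + 1024 + 256 + 128 + 2 = 3458 (decimal)
Convert 3458 (decimal) → 3458 = 1000 + 1000 + 1000 + 400 + 50 + 5 + 1 + 1 + 1 → MMMCDLVIII (Roman numeral)
MMMCDLVIII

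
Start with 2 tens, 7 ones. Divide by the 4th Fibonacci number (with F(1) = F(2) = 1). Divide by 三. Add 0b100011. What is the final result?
Convert 2 tens, 7 ones (place-value notation) → 2×10 + 7 = 27 (decimal)
Start: 27
Convert the 4th Fibonacci number (with F(1) = F(2) = 1) (Fibonacci index) → 1, 1, 2, 3 → 3 (decimal)
27 ÷ 3 = 9
Convert 三 (Chinese numeral) → 3 (decimal)
9 ÷ 3 = 3
Convert 0b100011 (binary) → 32 + 2 + 1 = 35 (decimal)
3 + 35 = 38
38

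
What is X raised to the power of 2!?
Convert X (Roman numeral) → 10 (decimal)
Convert 2! (factorial) → 2 (decimal)
Compute 10 ^ 2 = 100
100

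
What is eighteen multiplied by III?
Convert eighteen (English words) → 18 (decimal)
Convert III (Roman numeral) → 1 + 1 + 1 = 3 (decimal)
Compute 18 × 3 = 54
54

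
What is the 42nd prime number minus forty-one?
The 42nd prime number = 181
Convert forty-one (English words) → 41 (decimal)
Compute 181 - 41 = 140
140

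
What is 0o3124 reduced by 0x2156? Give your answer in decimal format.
Convert 0o3124 (octal) → 3×512 + 1×64 + 2×8 + 4 = 1620 (decimal)
Convert 0x2156 (hexadecimal) → 2×4096 + 1×256 + 5×16 + 6 = 8534 (decimal)
Compute 1620 - 8534 = -6914
-6914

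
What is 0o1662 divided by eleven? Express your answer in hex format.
Convert 0o1662 (octal) → 1×512 + 6×64 + 6×8 + 2 = 946 (decimal)
Convert eleven (English words) → 11 (decimal)
Compute 946 ÷ 11 = 86
Convert 86 (decimal) → 86 = 5×16 + 6 → 0x56 (hexadecimal)
0x56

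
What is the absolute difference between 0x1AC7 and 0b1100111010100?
Convert 0x1AC7 (hexadecimal) → 1×4096 + 10×256 + 12×16 + 7 = 6855 (decimal)
Convert 0b1100111010100 (binary) → 4096 + 2048 + 256 + 128 + 64 + 16 + 4 = 6612 (decimal)
Compute |6855 - 6612| = 243
243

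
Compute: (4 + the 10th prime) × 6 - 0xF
Convert the 10th prime (prime index) → 29 (decimal)
Convert 0xF (hexadecimal) → 15 (decimal)
Expression in decimal: (4 + 29) × 6 - 15
Parentheses first: 4 + 29 = 33
Multiply: 33 × 6 = 198
Subtract: 198 - 15 = 183
183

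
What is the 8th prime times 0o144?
Convert the 8th prime (prime index) → 19 (decimal)
Convert 0o144 (octal) → 1×64 + 4×8 + 4 = 100 (decimal)
Compute 19 × 100 = 1900
1900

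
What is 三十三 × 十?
Convert 三十三 (Chinese numeral) → 3×10 + 3 = 33 (decimal)
Convert 十 (Chinese numeral) → 1×10 = 10 (decimal)
Compute 33 × 10 = 330
330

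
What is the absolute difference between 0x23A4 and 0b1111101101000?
Convert 0x23A4 (hexadecimal) → 2×4096 + 3×256 + 10×16 + 4 = 9124 (decimal)
Convert 0b1111101101000 (binary) → 4096 + 2048 + 1024 + 512 + 256 + 64 + 32 + 8 = 8040 (decimal)
Compute |9124 - 8040| = 1084
1084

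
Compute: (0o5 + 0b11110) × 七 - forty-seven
Convert 0o5 (octal) → 5 (decimal)
Convert 0b11110 (binary) → 16 + 8 + 4 + 2 = 30 (decimal)
Convert 七 (Chinese numeral) → 7 (decimal)
Convert forty-seven (English words) → 47 (decimal)
Expression in decimal: (5 + 30) × 7 - 47
Parentheses first: 5 + 30 = 35
Multiply: 35 × 7 = 245
Subtract: 245 - 47 = 198
198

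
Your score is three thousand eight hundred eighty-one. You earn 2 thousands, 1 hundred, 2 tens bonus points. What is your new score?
Convert three thousand eight hundred eighty-one (English words) → 3×1000 + 8×100 + 81 = 3881 (decimal)
Convert 2 thousands, 1 hundred, 2 tens (place-value notation) → 2×1000 + 1×100 + 2×10 = 2120 (decimal)
Compute 3881 + 2120 = 6001
6001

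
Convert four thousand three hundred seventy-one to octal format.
Convert four thousand three hundred seventy-one (English words) → 4×1000 + 3×100 + 71 = 4371 (decimal)
Convert 4371 (decimal) → 4371 = 1×4096 + 4×64 + 2×8 + 3 → 0o10423 (octal)
0o10423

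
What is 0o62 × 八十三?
Convert 0o62 (octal) → 6×8 + 2 = 50 (decimal)
Convert 八十三 (Chinese numeral) → 8×10 + 3 = 83 (decimal)
Compute 50 × 83 = 4150
4150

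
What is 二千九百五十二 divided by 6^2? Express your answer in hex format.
Convert 二千九百五十二 (Chinese numeral) → 2×1000 + 9×100 + 5×10 + 2 = 2952 (decimal)
Convert 6^2 (power) → 36 (decimal)
Compute 2952 ÷ 36 = 82
Convert 82 (decimal) → 82 = 5×16 + 2 → 0x52 (hexadecimal)
0x52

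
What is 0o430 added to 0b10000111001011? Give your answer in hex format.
Convert 0o430 (octal) → 4×64 + 3×8 = 280 (decimal)
Convert 0b10000111001011 (binary) → 8192 + 256 + 128 + 64 + 8 + 2 + 1 = 8651 (decimal)
Compute 280 + 8651 = 8931
Convert 8931 (decimal) → 8931 = 2×4096 + 2×256 + 14×16 + 3 → 0x22E3 (hexadecimal)
0x22E3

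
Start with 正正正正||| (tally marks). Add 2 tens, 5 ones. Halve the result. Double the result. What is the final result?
Convert 正正正正||| (tally marks) → 5 + 5 + 5 + 5 + 3 = 23 (decimal)
Start: 23
Convert 2 tens, 5 ones (place-value notation) → 2×10 + 5 = 25 (decimal)
23 + 25 = 48
48 ÷ 2 = 24
24 × 2 = 48
48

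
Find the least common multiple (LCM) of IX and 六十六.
Convert IX (Roman numeral) → 9 (decimal)
Convert 六十六 (Chinese numeral) → 6×10 + 6 = 66 (decimal)
Compute lcm(9, 66) = 198
198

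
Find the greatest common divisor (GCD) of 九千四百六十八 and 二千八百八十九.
Convert 九千四百六十八 (Chinese numeral) → 9×1000 + 4×100 + 6×10 + 8 = 9468 (decimal)
Convert 二千八百八十九 (Chinese numeral) → 2×1000 + 8×100 + 8×10 + 9 = 2889 (decimal)
Compute gcd(9468, 2889) = 9
9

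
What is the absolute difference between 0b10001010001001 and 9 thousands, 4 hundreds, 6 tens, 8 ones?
Convert 0b10001010001001 (binary) → 8192 + 512 + 128 + 8 + 1 = 8841 (decimal)
Convert 9 thousands, 4 hundreds, 6 tens, 8 ones (place-value notation) → 9×1000 + 4×100 + 6×10 + 8 = 9468 (decimal)
Compute |8841 - 9468| = 627
627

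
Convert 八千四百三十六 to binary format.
Convert 八千四百三十六 (Chinese numeral) → 8×1000 + 4×100 + 3×10 + 6 = 8436 (decimal)
Convert 8436 (decimal) → 8436 = 8192 + 128 + 64 + 32 + 16 + 4 → 0b10000011110100 (binary)
0b10000011110100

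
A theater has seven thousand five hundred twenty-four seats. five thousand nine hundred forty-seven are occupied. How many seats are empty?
Convert seven thousand five hundred twenty-four (English words) → 7×1000 + 5×100 + 24 = 7524 (decimal)
Convert five thousand nine hundred forty-seven (English words) → 5×1000 + 9×100 + 47 = 5947 (decimal)
Compute 7524 - 5947 = 1577
1577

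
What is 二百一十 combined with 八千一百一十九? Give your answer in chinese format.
Convert 二百一十 (Chinese numeral) → 2×100 + 1×10 = 210 (decimal)
Convert 八千一百一十九 (Chinese numeral) → 8×1000 + 1×100 + 1×10 + 9 = 8119 (decimal)
Compute 210 + 8119 = 8329
Convert 8329 (decimal) → 8329 = 8×1000 + 3×100 + 2×10 + 9 → 八千三百二十九 (Chinese numeral)
八千三百二十九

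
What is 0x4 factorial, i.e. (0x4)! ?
Convert 0x4 (hexadecimal) → 4 (decimal)
Compute 4! = 24
24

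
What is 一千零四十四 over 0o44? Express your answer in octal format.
Convert 一千零四十四 (Chinese numeral) → 1×1000 + 4×10 + 4 = 1044 (decimal)
Convert 0o44 (octal) → 4×8 + 4 = 36 (decimal)
Compute 1044 ÷ 36 = 29
Convert 29 (decimal) → 29 = 3×8 + 5 → 0o35 (octal)
0o35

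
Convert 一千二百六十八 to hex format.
Convert 一千二百六十八 (Chinese numeral) → 1×1000 + 2×100 + 6×10 + 8 = 1268 (decimal)
Convert 1268 (decimal) → 1268 = 4×256 + 15×16 + 4 → 0x4F4 (hexadecimal)
0x4F4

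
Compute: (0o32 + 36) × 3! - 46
Convert 0o32 (octal) → 3×8 + 2 = 26 (decimal)
Convert 3! (factorial) → 6 (decimal)
Expression in decimal: (26 + 36) × 6 - 46
Parentheses first: 26 + 36 = 62
Multiply: 62 × 6 = 372
Subtract: 372 - 46 = 326
326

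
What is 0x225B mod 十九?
Convert 0x225B (hexadecimal) → 2×4096 + 2×256 + 5×16 + 11 = 8795 (decimal)
Convert 十九 (Chinese numeral) → 1×10 + 9 = 19 (decimal)
Compute 8795 mod 19 = 17
17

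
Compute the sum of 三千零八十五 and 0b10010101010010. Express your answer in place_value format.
Convert 三千零八十五 (Chinese numeral) → 3×1000 + 8×10 + 5 = 3085 (decimal)
Convert 0b10010101010010 (binary) → 8192 + 1024 + 256 + 64 + 16 + 2 = 9554 (decimal)
Compute 3085 + 9554 = 12639
Convert 12639 (decimal) → 12639 = 12×1000 + 6×100 + 3×10 + 9 → 12 thousands, 6 hundreds, 3 tens, 9 ones (place-value notation)
12 thousands, 6 hundreds, 3 tens, 9 ones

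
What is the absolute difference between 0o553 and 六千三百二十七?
Convert 0o553 (octal) → 5×64 + 5×8 + 3 = 363 (decimal)
Convert 六千三百二十七 (Chinese numeral) → 6×1000 + 3×100 + 2×10 + 7 = 6327 (decimal)
Compute |363 - 6327| = 5964
5964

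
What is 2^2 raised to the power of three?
Convert 2^2 (power) → 4 (decimal)
Convert three (English words) → 3 (decimal)
Compute 4 ^ 3 = 64
64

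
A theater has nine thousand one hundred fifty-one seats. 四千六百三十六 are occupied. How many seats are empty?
Convert nine thousand one hundred fifty-one (English words) → 9×1000 + 1×100 + 51 = 9151 (decimal)
Convert 四千六百三十六 (Chinese numeral) → 4×1000 + 6×100 + 3×10 + 6 = 4636 (decimal)
Compute 9151 - 4636 = 4515
4515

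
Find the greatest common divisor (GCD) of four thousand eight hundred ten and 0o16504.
Convert four thousand eight hundred ten (English words) → 4×1000 + 8×100 + 10 = 4810 (decimal)
Convert 0o16504 (octal) → 1×4096 + 6×512 + 5×64 + 4 = 7492 (decimal)
Compute gcd(4810, 7492) = 2
2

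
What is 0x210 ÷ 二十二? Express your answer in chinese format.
Convert 0x210 (hexadecimal) → 2×256 + 1×16 = 528 (decimal)
Convert 二十二 (Chinese numeral) → 2×10 + 2 = 22 (decimal)
Compute 528 ÷ 22 = 24
Convert 24 (decimal) → 24 = 2×10 + 4 → 二十四 (Chinese numeral)
二十四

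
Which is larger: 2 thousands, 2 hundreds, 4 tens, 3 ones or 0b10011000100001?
Convert 2 thousands, 2 hundreds, 4 tens, 3 ones (place-value notation) → 2×1000 + 2×100 + 4×10 + 3 = 2243 (decimal)
Convert 0b10011000100001 (binary) → 8192 + 1024 + 512 + 32 + 1 = 9761 (decimal)
Compare 2243 vs 9761: larger = 9761
9761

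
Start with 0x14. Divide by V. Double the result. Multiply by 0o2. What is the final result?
Convert 0x14 (hexadecimal) → 1×16 + 4 = 20 (decimal)
Start: 20
Convert V (Roman numeral) → 5 (decimal)
20 ÷ 5 = 4
4 × 2 = 8
Convert 0o2 (octal) → 2 (decimal)
8 × 2 = 16
16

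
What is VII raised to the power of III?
Convert VII (Roman numeral) → 5 + 1 + 1 = 7 (decimal)
Convert III (Roman numeral) → 1 + 1 + 1 = 3 (decimal)
Compute 7 ^ 3 = 343
343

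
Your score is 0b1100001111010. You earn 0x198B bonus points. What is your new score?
Convert 0b1100001111010 (binary) → 4096 + 2048 + 64 + 32 + 16 + 8 + 2 = 6266 (decimal)
Convert 0x198B (hexadecimal) → 1×4096 + 9×256 + 8×16 + 11 = 6539 (decimal)
Compute 6266 + 6539 = 12805
12805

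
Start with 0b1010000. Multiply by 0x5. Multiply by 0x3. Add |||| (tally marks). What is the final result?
Convert 0b1010000 (binary) → 64 + 16 = 80 (decimal)
Start: 80
Convert 0x5 (hexadecimal) → 5 (decimal)
80 × 5 = 400
Convert 0x3 (hexadecimal) → 3 (decimal)
400 × 3 = 1200
Convert |||| (tally marks) → 4 (decimal)
1200 + 4 = 1204
1204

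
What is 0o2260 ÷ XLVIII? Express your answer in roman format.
Convert 0o2260 (octal) → 2×512 + 2×64 + 6×8 = 1200 (decimal)
Convert XLVIII (Roman numeral) → 40 + 5 + 1 + 1 + 1 = 48 (decimal)
Compute 1200 ÷ 48 = 25
Convert 25 (decimal) → 25 = 10 + 10 + 5 → XXV (Roman numeral)
XXV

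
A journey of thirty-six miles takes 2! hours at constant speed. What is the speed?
Convert thirty-six (English words) → 36 (decimal)
Convert 2! (factorial) → 2 (decimal)
Compute 36 ÷ 2 = 18
18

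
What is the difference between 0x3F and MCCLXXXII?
Convert 0x3F (hexadecimal) → 3×16 + 15 = 63 (decimal)
Convert MCCLXXXII (Roman numeral) → 1000 + 100 + 100 + 50 + 10 + 10 + 10 + 1 + 1 = 1282 (decimal)
Difference: |63 - 1282| = 1219
1219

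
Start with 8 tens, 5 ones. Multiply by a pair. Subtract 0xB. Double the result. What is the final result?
Convert 8 tens, 5 ones (place-value notation) → 8×10 + 5 = 85 (decimal)
Start: 85
Convert a pair (colloquial) → 2 (decimal)
85 × 2 = 170
Convert 0xB (hexadecimal) → 11 (decimal)
170 - 11 = 159
159 × 2 = 318
318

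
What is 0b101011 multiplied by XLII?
Convert 0b101011 (binary) → 32 + 8 + 2 + 1 = 43 (decimal)
Convert XLII (Roman numeral) → 40 + 1 + 1 = 42 (decimal)
Compute 43 × 42 = 1806
1806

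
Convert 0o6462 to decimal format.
Convert 0o6462 (octal) → 6×512 + 4×64 + 6×8 + 2 = 3378 (decimal)
3378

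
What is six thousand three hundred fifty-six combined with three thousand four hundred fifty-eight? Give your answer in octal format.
Convert six thousand three hundred fifty-six (English words) → 6×1000 + 3×100 + 56 = 6356 (decimal)
Convert three thousand four hundred fifty-eight (English words) → 3×1000 + 4×100 + 58 = 3458 (decimal)
Compute 6356 + 3458 = 9814
Convert 9814 (decimal) → 9814 = 2×4096 + 3×512 + 1×64 + 2×8 + 6 → 0o23126 (octal)
0o23126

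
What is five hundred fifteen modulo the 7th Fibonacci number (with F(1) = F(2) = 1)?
Convert five hundred fifteen (English words) → 5×100 + 15 = 515 (decimal)
Convert the 7th Fibonacci number (with F(1) = F(2) = 1) (Fibonacci index) → 1, 1, 2, 3, 5, 8, 13 → 13 (decimal)
Compute 515 mod 13 = 8
8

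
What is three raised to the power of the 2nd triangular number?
Convert three (English words) → 3 (decimal)
Convert the 2nd triangular number (triangular index) → 2×3/2 = 3 (decimal)
Compute 3 ^ 3 = 27
27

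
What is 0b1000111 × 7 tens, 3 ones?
Convert 0b1000111 (binary) → 64 + 4 + 2 + 1 = 71 (decimal)
Convert 7 tens, 3 ones (place-value notation) → 7×10 + 3 = 73 (decimal)
Compute 71 × 73 = 5183
5183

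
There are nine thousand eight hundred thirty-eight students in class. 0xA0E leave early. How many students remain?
Convert nine thousand eight hundred thirty-eight (English words) → 9×1000 + 8×100 + 38 = 9838 (decimal)
Convert 0xA0E (hexadecimal) → 10×256 + 14 = 2574 (decimal)
Compute 9838 - 2574 = 7264
7264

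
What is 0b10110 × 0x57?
Convert 0b10110 (binary) → 16 + 4 + 2 = 22 (decimal)
Convert 0x57 (hexadecimal) → 5×16 + 7 = 87 (decimal)
Compute 22 × 87 = 1914
1914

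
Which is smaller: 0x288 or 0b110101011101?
Convert 0x288 (hexadecimal) → 2×256 + 8×16 + 8 = 648 (decimal)
Convert 0b110101011101 (binary) → 2048 + 1024 + 256 + 64 + 16 + 8 + 4 + 1 = 3421 (decimal)
Compare 648 vs 3421: smaller = 648
648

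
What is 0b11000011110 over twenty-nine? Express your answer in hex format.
Convert 0b11000011110 (binary) → 1024 + 512 + 16 + 8 + 4 + 2 = 1566 (decimal)
Convert twenty-nine (English words) → 29 (decimal)
Compute 1566 ÷ 29 = 54
Convert 54 (decimal) → 54 = 3×16 + 6 → 0x36 (hexadecimal)
0x36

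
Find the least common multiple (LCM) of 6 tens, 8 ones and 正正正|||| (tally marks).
Convert 6 tens, 8 ones (place-value notation) → 6×10 + 8 = 68 (decimal)
Convert 正正正|||| (tally marks) → 5 + 5 + 5 + 4 = 19 (decimal)
Compute lcm(68, 19) = 1292
1292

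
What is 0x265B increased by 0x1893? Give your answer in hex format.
Convert 0x265B (hexadecimal) → 2×4096 + 6×256 + 5×16 + 11 = 9819 (decimal)
Convert 0x1893 (hexadecimal) → 1×4096 + 8×256 + 9×16 + 3 = 6291 (decimal)
Compute 9819 + 6291 = 16110
Convert 16110 (decimal) → 16110 = 3×4096 + 14×256 + 14×16 + 14 → 0x3EEE (hexadecimal)
0x3EEE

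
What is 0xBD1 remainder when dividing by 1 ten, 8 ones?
Convert 0xBD1 (hexadecimal) → 11×256 + 13×16 + 1 = 3025 (decimal)
Convert 1 ten, 8 ones (place-value notation) → 1×10 + 8 = 18 (decimal)
Compute 3025 mod 18 = 1
1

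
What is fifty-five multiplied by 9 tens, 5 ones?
Convert fifty-five (English words) → 55 (decimal)
Convert 9 tens, 5 ones (place-value notation) → 9×10 + 5 = 95 (decimal)
Compute 55 × 95 = 5225
5225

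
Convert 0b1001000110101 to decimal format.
Convert 0b1001000110101 (binary) → 4096 + 512 + 32 + 16 + 4 + 1 = 4661 (decimal)
4661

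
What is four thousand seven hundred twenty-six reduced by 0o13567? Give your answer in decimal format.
Convert four thousand seven hundred twenty-six (English words) → 4×1000 + 7×100 + 26 = 4726 (decimal)
Convert 0o13567 (octal) → 1×4096 + 3×512 + 5×64 + 6×8 + 7 = 6007 (decimal)
Compute 4726 - 6007 = -1281
-1281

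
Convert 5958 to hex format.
Convert 5958 (decimal) → 5958 = 1×4096 + 7×256 + 4×16 + 6 → 0x1746 (hexadecimal)
0x1746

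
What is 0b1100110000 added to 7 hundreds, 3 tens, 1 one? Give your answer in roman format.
Convert 0b1100110000 (binary) → 512 + 256 + 32 + 16 = 816 (decimal)
Convert 7 hundreds, 3 tens, 1 one (place-value notation) → 7×100 + 3×10 + 1 = 731 (decimal)
Compute 816 + 731 = 1547
Convert 1547 (decimal) → 1547 = 1000 + 500 + 40 + 5 + 1 + 1 → MDXLVII (Roman numeral)
MDXLVII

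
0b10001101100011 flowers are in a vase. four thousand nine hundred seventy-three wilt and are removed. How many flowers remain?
Convert 0b10001101100011 (binary) → 8192 + 512 + 256 + 64 + 32 + 2 + 1 = 9059 (decimal)
Convert four thousand nine hundred seventy-three (English words) → 4×1000 + 9×100 + 73 = 4973 (decimal)
Compute 9059 - 4973 = 4086
4086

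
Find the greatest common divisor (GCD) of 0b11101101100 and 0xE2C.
Convert 0b11101101100 (binary) → 1024 + 512 + 256 + 64 + 32 + 8 + 4 = 1900 (decimal)
Convert 0xE2C (hexadecimal) → 14×256 + 2×16 + 12 = 3628 (decimal)
Compute gcd(1900, 3628) = 4
4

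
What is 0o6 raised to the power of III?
Convert 0o6 (octal) → 6 (decimal)
Convert III (Roman numeral) → 1 + 1 + 1 = 3 (decimal)
Compute 6 ^ 3 = 216
216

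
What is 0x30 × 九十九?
Convert 0x30 (hexadecimal) → 3×16 = 48 (decimal)
Convert 九十九 (Chinese numeral) → 9×10 + 9 = 99 (decimal)
Compute 48 × 99 = 4752
4752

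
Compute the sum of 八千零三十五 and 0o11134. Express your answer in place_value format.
Convert 八千零三十五 (Chinese numeral) → 8×1000 + 3×10 + 5 = 8035 (decimal)
Convert 0o11134 (octal) → 1×4096 + 1×512 + 1×64 + 3×8 + 4 = 4700 (decimal)
Compute 8035 + 4700 = 12735
Convert 12735 (decimal) → 12735 = 12×1000 + 7×100 + 3×10 + 5 → 12 thousands, 7 hundreds, 3 tens, 5 ones (place-value notation)
12 thousands, 7 hundreds, 3 tens, 5 ones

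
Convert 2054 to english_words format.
Convert 2054 (decimal) → 2054 = 2×1000 + 54 → two thousand fifty-four (English words)
two thousand fifty-four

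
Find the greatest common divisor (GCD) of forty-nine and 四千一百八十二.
Convert forty-nine (English words) → 49 (decimal)
Convert 四千一百八十二 (Chinese numeral) → 4×1000 + 1×100 + 8×10 + 2 = 4182 (decimal)
Compute gcd(49, 4182) = 1
1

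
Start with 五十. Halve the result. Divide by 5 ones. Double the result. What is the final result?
Convert 五十 (Chinese numeral) → 5×10 = 50 (decimal)
Start: 50
50 ÷ 2 = 25
Convert 5 ones (place-value notation) → 5 (decimal)
25 ÷ 5 = 5
5 × 2 = 10
10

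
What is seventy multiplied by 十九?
Convert seventy (English words) → 70 (decimal)
Convert 十九 (Chinese numeral) → 1×10 + 9 = 19 (decimal)
Compute 70 × 19 = 1330
1330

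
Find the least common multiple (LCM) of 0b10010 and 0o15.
Convert 0b10010 (binary) → 16 + 2 = 18 (decimal)
Convert 0o15 (octal) → 1×8 + 5 = 13 (decimal)
Compute lcm(18, 13) = 234
234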